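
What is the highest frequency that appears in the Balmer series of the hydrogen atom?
8.22461e+14 Hz

The series limit corresponds to the transition from n = ∞ to n = 2.
This is the highest energy (shortest wavelength) transition in the Balmer series.

E_∞ = 0 eV
E_2 = -13.6057 / 2² = -3.40142500 eV

Energy at series limit:
ΔE = E_∞ - E_2 = 0 - (-3.40142500) = 3.40142500 eV
E = 3.40142500 eV × (1.602177 × 10⁻¹⁹ J/eV) = 5.4496849e-19 J
f = E/h = 5.4496849e-19 J / (6.62607 × 10⁻³⁴ J·s) = 8.22461e+14 Hz

This energy equals the ionization energy from the n = 2 state of hydrogen.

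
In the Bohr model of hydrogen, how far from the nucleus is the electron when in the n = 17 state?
15.2932 nm (or 152.9322 Å)

The Bohr radius formula is:
r_n = n² a₀ / Z

where a₀ = 0.0529177 nm is the Bohr radius.

For H (Z = 1) at n = 17:
r_17 = 17² × 0.0529177 nm / 1
r_17 = 289 × 0.0529177 nm / 1
r_17 = 15.29322 nm / 1
r_17 = 15.2932 nm

The electron orbits at approximately 15.2932 nm from the nucleus.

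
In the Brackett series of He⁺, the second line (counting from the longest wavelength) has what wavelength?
656.110895 nm

The lines of a series are numbered from the longest wavelength (smallest ΔE) outward; the second line is the transition from n = n_f + 2 to n_f.
The Brackett series has all transitions ending at n_f = 4.

For He⁺ (Z = 2), the second line (β-line) is the jump from n = 6 to n = 4:
E_6 = -13.6057 × 2² / 6² = -1.5117444444 eV
E_4 = -13.6057 × 2² / 4² = -3.4014250000 eV
ΔE = E_6 - E_4 = 1.8896805556 eV

λ = hc/E = 1239.84 eV·nm / 1.8896805556 eV
λ = 656.110895 nm

This is the β-line of the Brackett series in He⁺.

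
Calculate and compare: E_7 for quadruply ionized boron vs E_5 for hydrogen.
B⁴⁺ at n = 7 (E = -6.94168 eV)

Using E_n = -13.6057 Z² / n² eV:

B⁴⁺ (Z = 5) at n = 7:
E = -13.6057 × 5² / 7² = -13.6057 × 25 / 49 = -6.94168367 eV

H (Z = 1) at n = 5:
E = -13.6057 × 1² / 5² = -13.6057 × 1 / 25 = -0.54422800 eV

Since -6.94168367 eV < -0.54422800 eV,
B⁴⁺ at n = 7 is more tightly bound (requires more energy to ionize).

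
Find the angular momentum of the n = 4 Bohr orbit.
4.218e-34 J·s (or 4ℏ)

In the Bohr model, angular momentum is quantized:
L = nℏ

where ℏ = h/(2π) = 1.05457e-34 J·s

For n = 4:
L = 4 × 1.05457e-34 J·s
L = 4.218e-34 J·s

This can also be written as L = 4ℏ.
The angular momentum is an integer multiple of the reduced Planck constant.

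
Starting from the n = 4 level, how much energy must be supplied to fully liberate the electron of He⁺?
3.401425 eV

The ionization energy is the energy needed to remove the electron completely (n → ∞).

For a hydrogen-like ion with Z = 2, E_n = -13.6057 Z² / n² eV.

At n = 4: E_4 = -13.6057 × 2² / 4² = -3.401425000 eV
At n = ∞: E_∞ = 0 eV

Ionization energy = E_∞ - E_4 = 0 - (-3.401425000) = 3.401425000 eV
Ionization energy ≈ 3.401425 eV

This is also called the binding energy of the electron in state n = 4.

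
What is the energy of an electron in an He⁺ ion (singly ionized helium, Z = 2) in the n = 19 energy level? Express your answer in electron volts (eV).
-0.1508 eV

The energy levels of a hydrogen-like atom are given by:
E_n = -13.6057 Z² / n² eV  (with Z = 2 for He⁺)

For n = 19:
E_19 = -13.6057 × 2² / 19²
E_19 = -13.6057 × 4 / 361
E_19 = -0.1508 eV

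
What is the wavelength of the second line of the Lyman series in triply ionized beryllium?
6.4073 nm

The lines of a series are numbered from the longest wavelength (smallest ΔE) outward; the second line is the transition from n = n_f + 2 to n_f.
The Lyman series has all transitions ending at n_f = 1.

For Be³⁺ (Z = 4), the second line (β-line) is the jump from n = 3 to n = 1:
E_3 = -13.6057 × 4² / 3² = -24.187911 eV
E_1 = -13.6057 × 4² / 1² = -217.691200 eV
ΔE = E_3 - E_1 = 193.503289 eV

λ = hc/E = 1239.84 eV·nm / 193.503289 eV
λ = 6.4073 nm

This is the β-line of the Lyman series in Be³⁺.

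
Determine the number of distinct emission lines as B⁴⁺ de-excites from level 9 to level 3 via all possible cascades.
21

The electron can occupy levels n = 3, 4, ..., 9 during de-excitation — that is m = 9 - 3 + 1 = 7 distinct levels.

The number of distinct spectral lines equals the number of ways to choose 2 of these m levels (each pair gives one possible emission transition):

Number of lines = m(m-1)/2 = 7×6/2 = 21

These correspond to all possible transitions between the 7 levels:
9 → 8, 9 → 7, 9 → 6, 9 → 5, 9 → 4, 9 → 3, 8 → 7, 8 → 6...

Each transition produces a photon with a unique energy (and thus wavelength). This count does not depend on Z.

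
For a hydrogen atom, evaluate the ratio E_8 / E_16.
4.000000

Using E_n = -13.6057 Z² / n² eV with Z = 1:

E_8 = -13.6057 / 8² = -13.6057 / 64 = -0.212589062500 eV
E_16 = -13.6057 / 16² = -13.6057 / 256 = -0.053147265625 eV

The ratio is:
E_8/E_16 = (-0.212589062500) / (-0.053147265625)
E_8/E_16 = (-13.6057/64) / (-13.6057/256)
E_8/E_16 = 256/64
E_8/E_16 = 4.000000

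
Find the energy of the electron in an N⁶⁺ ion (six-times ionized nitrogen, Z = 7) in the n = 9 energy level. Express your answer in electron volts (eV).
-8.23061 eV

The energy levels of a hydrogen-like atom are given by:
E_n = -13.6057 Z² / n² eV  (with Z = 7 for N⁶⁺)

For n = 9:
E_9 = -13.6057 × 7² / 9²
E_9 = -13.6057 × 49 / 81
E_9 = -8.23061 eV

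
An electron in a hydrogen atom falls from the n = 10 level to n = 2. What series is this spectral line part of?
Balmer series

The spectral series in hydrogen are named based on the final (lower) energy level:
- Lyman series: n_final = 1 (ultraviolet)
- Balmer series: n_final = 2 (visible/near-UV)
- Paschen series: n_final = 3 (infrared)
- Brackett series: n_final = 4 (infrared)
- Pfund series: n_final = 5 (far infrared)

Since this transition ends at n = 2, it belongs to the Balmer series.

For reference, this 10 → 2 line has photon energy
ΔE = 13.6057 eV × (1/2² - 1/10²) = 3.26536800 eV,
corresponding to wavelength λ = hc/ΔE = 1239.84 eV·nm / 3.26536800 eV = 379.6938 nm in the visible/near-UV region.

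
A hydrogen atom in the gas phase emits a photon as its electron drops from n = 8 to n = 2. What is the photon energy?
3.188836 eV

The energy levels are E_n = -13.6057 eV / n².

Energy at n = 8: E_8 = -13.6057 / 8² = -0.212589063 eV
Energy at n = 2: E_2 = -13.6057 / 2² = -3.401425000 eV

For emission (electron falling to lower state), the photon energy is:
E_photon = E_8 - E_2 = |-0.212589063 - (-3.401425000)|
E_photon = 3.188836 eV

This energy is carried away by the emitted photon.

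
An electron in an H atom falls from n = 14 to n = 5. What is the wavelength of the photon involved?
2611.23 nm

First, find the transition energy using E_n = -13.6057 / n² eV:
E_14 = -13.6057 / 14² = -0.06941684 eV
E_5 = -13.6057 / 5² = -0.54422800 eV

Photon energy: |ΔE| = |E_5 - E_14| = 0.47481116 eV

Convert to wavelength using E = hc/λ with hc = 1239.84 eV·nm:
λ = hc/E = 1239.84 eV·nm / 0.47481116 eV
λ = 2611.23 nm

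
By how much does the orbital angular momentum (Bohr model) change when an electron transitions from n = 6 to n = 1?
5.2729e-34 J·s (or 5ℏ)

In the Bohr model, L_n = nℏ where ℏ = 1.054572e-34 J·s.

L_6 = 6ℏ = 6.327432e-34 J·s
L_1 = 1ℏ = 1.054572e-34 J·s

ΔL = L_6 - L_1 = (6 - 1)ℏ = 5ℏ
ΔL = 5 × 1.054572e-34 J·s = 5.2729e-34 J·s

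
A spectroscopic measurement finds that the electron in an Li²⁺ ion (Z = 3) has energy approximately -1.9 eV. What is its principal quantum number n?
n = 8

The exact energy levels follow E_n = -13.6057 Z² / n² eV with Z = 3.

The measured value (-1.9 eV) is reported to only 2 significant figures, so we must test candidate n values and see which one matches to that precision.

Candidate energies:
  n = 6:  E = -13.6057 × 3² / 6² = -3.40143 eV
  n = 7:  E = -13.6057 × 3² / 7² = -2.49901 eV
  n = 8:  E = -13.6057 × 3² / 8² = -1.91330 eV  ← matches
  n = 9:  E = -13.6057 × 3² / 9² = -1.51174 eV
  n = 10:  E = -13.6057 × 3² / 10² = -1.22451 eV

Checking against the measurement of -1.9 eV (2 sig figs), only n = 8 agrees:
E_8 = -1.91330 eV, which rounds to -1.9 eV ✓

Therefore n = 8.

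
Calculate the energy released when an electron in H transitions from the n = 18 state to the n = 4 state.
0.80836 eV

The energy levels are E_n = -13.6057 eV / n².

Energy at n = 18: E_18 = -13.6057 / 18² = -0.04199290 eV
Energy at n = 4: E_4 = -13.6057 / 4² = -0.85035625 eV

For emission (electron falling to lower state), the photon energy is:
E_photon = E_18 - E_4 = |-0.04199290 - (-0.85035625)|
E_photon = 0.80836 eV

This energy is carried away by the emitted photon.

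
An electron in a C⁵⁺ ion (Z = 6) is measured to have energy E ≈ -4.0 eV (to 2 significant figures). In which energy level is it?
n = 11

The exact energy levels follow E_n = -13.6057 Z² / n² eV with Z = 6.

The measured value (-4.0 eV) is reported to only 2 significant figures, so we must test candidate n values and see which one matches to that precision.

Candidate energies:
  n = 9:  E = -13.6057 × 6² / 9² = -6.04698 eV
  n = 10:  E = -13.6057 × 6² / 10² = -4.89805 eV
  n = 11:  E = -13.6057 × 6² / 11² = -4.04798 eV  ← matches
  n = 12:  E = -13.6057 × 6² / 12² = -3.40143 eV
  n = 13:  E = -13.6057 × 6² / 13² = -2.89826 eV

Checking against the measurement of -4.0 eV (2 sig figs), only n = 11 agrees:
E_11 = -4.04798 eV, which rounds to -4.0 eV ✓

Therefore n = 11.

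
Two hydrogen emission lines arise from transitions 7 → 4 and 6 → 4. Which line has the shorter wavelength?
7 → 4

Calculate the energy for each transition:

Transition 7 → 4:
ΔE₁ = |E_4 - E_7| = |-13.6057/4² - (-13.6057/7²)|
ΔE₁ = |-0.85035625000 - (-0.27766734694)| = 0.57268890 eV

Transition 6 → 4:
ΔE₂ = |E_4 - E_6| = |-13.6057/4² - (-13.6057/6²)|
ΔE₂ = |-0.85035625000 - (-0.37793611111)| = 0.47242014 eV

Since 0.57268890 eV > 0.47242014 eV, the transition 7 → 4 emits the more energetic photon.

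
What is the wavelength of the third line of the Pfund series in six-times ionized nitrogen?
76.296400 nm

The lines of a series are numbered from the longest wavelength (smallest ΔE) outward; the third line is the transition from n = n_f + 3 to n_f.
The Pfund series has all transitions ending at n_f = 5.

For N⁶⁺ (Z = 7), the third line (γ-line) is the jump from n = 8 to n = 5:
E_8 = -13.6057 × 7² / 8² = -10.41686406 eV
E_5 = -13.6057 × 7² / 5² = -26.66717200 eV
ΔE = E_8 - E_5 = 16.25030794 eV

λ = hc/E = 1239.84 eV·nm / 16.25030794 eV
λ = 76.296400 nm

This is the γ-line of the Pfund series in N⁶⁺.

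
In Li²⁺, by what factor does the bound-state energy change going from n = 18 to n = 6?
9.0000

Using E_n = -13.6057 Z² / n² eV with Z = 3:

E_6 = -13.6057 × 3² / 6² = -122.4513 / 36 = -3.4014250000 eV
E_18 = -13.6057 × 3² / 18² = -122.4513 / 324 = -0.3779361111 eV

The ratio is:
E_6/E_18 = (-3.4014250000) / (-0.3779361111)
E_6/E_18 = (-122.4513/36) / (-122.4513/324)
E_6/E_18 = 324/36
E_6/E_18 = 9.0000
(Note: the Z² factors cancel in the ratio.)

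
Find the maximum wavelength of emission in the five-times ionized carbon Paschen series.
52.0723 nm

The longest wavelength corresponds to the smallest energy transition in the series.
The Paschen series has all transitions ending at n_f = 3.

For C⁵⁺ (Z = 6), the first line (α-line) is the jump from n = 4 to n = 3:
E_4 = -13.6057 × 6² / 4² = -30.612825 eV
E_3 = -13.6057 × 6² / 3² = -54.422800 eV
ΔE = E_4 - E_3 = 23.809975 eV

λ = hc/E = 1239.84 eV·nm / 23.809975 eV
λ = 52.0723 nm

This is the α-line of the Paschen series in C⁵⁺.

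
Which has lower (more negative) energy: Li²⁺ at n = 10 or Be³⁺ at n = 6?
Be³⁺ at n = 6 (E = -6.05 eV)

Using E_n = -13.6057 Z² / n² eV:

Li²⁺ (Z = 3) at n = 10:
E = -13.6057 × 3² / 10² = -13.6057 × 9 / 100 = -1.22451 eV

Be³⁺ (Z = 4) at n = 6:
E = -13.6057 × 4² / 6² = -13.6057 × 16 / 36 = -6.04698 eV

Since -6.04698 eV < -1.22451 eV,
Be³⁺ at n = 6 is more tightly bound (requires more energy to ionize).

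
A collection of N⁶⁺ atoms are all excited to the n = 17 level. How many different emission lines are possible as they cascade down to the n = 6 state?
66

The electron can occupy levels n = 6, 7, ..., 17 during de-excitation — that is m = 17 - 6 + 1 = 12 distinct levels.

The number of distinct spectral lines equals the number of ways to choose 2 of these m levels (each pair gives one possible emission transition):

Number of lines = m(m-1)/2 = 12×11/2 = 66

These correspond to all possible transitions between the 12 levels:
17 → 16, 17 → 15, 17 → 14, 17 → 13, 17 → 12, 17 → 11, 17 → 10, 17 → 9...

Each transition produces a photon with a unique energy (and thus wavelength). This count does not depend on Z.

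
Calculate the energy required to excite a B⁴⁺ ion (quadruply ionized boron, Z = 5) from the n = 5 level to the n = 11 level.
10.79 eV

The energy levels of a hydrogen-like atom are E_n = -13.6057 Z² eV / n².

Energy at n = 5: E_5 = -13.6057 × 5² / 5² = -13.60570 eV
Energy at n = 11: E_11 = -13.6057 × 5² / 11² = -2.81110 eV

The excitation energy is the difference:
ΔE = E_11 - E_5
ΔE = -2.81110 - (-13.60570)
ΔE = 10.79 eV

Since this is positive, energy must be absorbed (photon absorption).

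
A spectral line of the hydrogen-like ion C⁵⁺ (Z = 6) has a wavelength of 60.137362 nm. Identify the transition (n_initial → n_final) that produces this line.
n = 7 → n = 4

First, find the photon energy from the wavelength (hc = 1239.84 eV·nm):
E = hc/λ = 1239.84 eV·nm / 60.137362 nm = 20.616801 eV

The energy levels of C⁵⁺ satisfy E_n = -13.6057 × 6² / n² eV, so an emission n_i → n_f releases
ΔE = 13.6057 × 6² × (1/n_f² − 1/n_i²) eV.

Setting ΔE equal to the photon energy:
1/n_f² − 1/n_i² = 20.616801 / (13.6057 × 6²) = 0.042091838

Since 1/n_i² must be positive, we need 1/n_f² > 0.042091838, i.e. n_f ≤ 4. For each allowed n_f, solve n_i = (1/n_f² − 0.042091838)^(−1/2) and check whether it is a whole number:
  n_f = 1: 1/n_i² = 1.000000000 − 0.042091838 = 0.957908162 → n_i = 1.022  (not an integer) ✗
  n_f = 2: 1/n_i² = 0.250000000 − 0.042091838 = 0.207908162 → n_i = 2.193  (not an integer) ✗
  n_f = 3: 1/n_i² = 0.111111111 − 0.042091838 = 0.069019273 → n_i = 3.806  (not an integer) ✗
  n_f = 4: 1/n_i² = 0.062500000 − 0.042091838 = 0.020408162 → n_i = 7.000  → integer, n_i = 7 ✓

Only n_f = 4 gives an integer upper level, n_i = 7.

The transition is from n = 7 to n = 4 (emission).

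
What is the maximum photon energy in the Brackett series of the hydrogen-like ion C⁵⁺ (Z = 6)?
30.613 eV

The series limit corresponds to the transition from n = ∞ to n = 4.
This is the highest energy (shortest wavelength) transition in the Brackett series.

E_∞ = 0 eV
E_4 = -13.6057 × 6² / 4² = -30.613 eV

Energy at series limit:
ΔE = E_∞ - E_4 = 0 - (-30.613) = 30.613 eV

This energy equals the ionization energy from the n = 4 state of C⁵⁺.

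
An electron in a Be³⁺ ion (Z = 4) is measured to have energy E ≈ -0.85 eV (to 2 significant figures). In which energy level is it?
n = 16

The exact energy levels follow E_n = -13.6057 Z² / n² eV with Z = 4.

The measured value (-0.85 eV) is reported to only 2 significant figures, so we must test candidate n values and see which one matches to that precision.

Candidate energies:
  n = 14:  E = -13.6057 × 4² / 14² = -1.11067 eV
  n = 15:  E = -13.6057 × 4² / 15² = -0.96752 eV
  n = 16:  E = -13.6057 × 4² / 16² = -0.85036 eV  ← matches
  n = 17:  E = -13.6057 × 4² / 17² = -0.75326 eV
  n = 18:  E = -13.6057 × 4² / 18² = -0.67189 eV

Checking against the measurement of -0.85 eV (2 sig figs), only n = 16 agrees:
E_16 = -0.85036 eV, which rounds to -0.85 eV ✓

Therefore n = 16.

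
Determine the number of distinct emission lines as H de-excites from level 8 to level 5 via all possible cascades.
6

The electron can occupy levels n = 5, 6, ..., 8 during de-excitation — that is m = 8 - 5 + 1 = 4 distinct levels.

The number of distinct spectral lines equals the number of ways to choose 2 of these m levels (each pair gives one possible emission transition):

Number of lines = m(m-1)/2 = 4×3/2 = 6

These correspond to all possible transitions between the 4 levels:
8 → 7, 8 → 6, 8 → 5, 7 → 6, 7 → 5, 6 → 5

Each transition produces a photon with a unique energy (and thus wavelength). This count does not depend on Z.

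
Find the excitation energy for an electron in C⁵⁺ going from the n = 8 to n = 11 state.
3.60523 eV

The energy levels of a hydrogen-like atom are E_n = -13.6057 Z² eV / n².

Energy at n = 8: E_8 = -13.6057 × 6² / 8² = -7.65320625 eV
Energy at n = 11: E_11 = -13.6057 × 6² / 11² = -4.04797686 eV

The excitation energy is the difference:
ΔE = E_11 - E_8
ΔE = -4.04797686 - (-7.65320625)
ΔE = 3.60523 eV

Since this is positive, energy must be absorbed (photon absorption).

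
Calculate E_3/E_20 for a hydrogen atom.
44.4444

Using E_n = -13.6057 Z² / n² eV with Z = 1:

E_3 = -13.6057 / 3² = -13.6057 / 9 = -1.5117444444 eV
E_20 = -13.6057 / 20² = -13.6057 / 400 = -0.0340142500 eV

The ratio is:
E_3/E_20 = (-1.5117444444) / (-0.0340142500)
E_3/E_20 = (-13.6057/9) / (-13.6057/400)
E_3/E_20 = 400/9
E_3/E_20 = 44.4444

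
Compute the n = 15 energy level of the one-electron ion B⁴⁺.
-1.512 eV

For hydrogen-like ions, the energy levels scale with Z²:
E_n = -13.6057 Z² / n² eV

For B⁴⁺ (Z = 5) at n = 15:
E_15 = -13.6057 × 5² / 15²
E_15 = -13.6057 × 25 / 225
E_15 = -340.1425 / 225
E_15 = -1.512 eV

The energy is 25 times more negative than hydrogen at the same n due to the stronger nuclear charge.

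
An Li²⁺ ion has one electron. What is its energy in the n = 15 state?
-0.5442 eV

For hydrogen-like ions, the energy levels scale with Z²:
E_n = -13.6057 Z² / n² eV

For Li²⁺ (Z = 3) at n = 15:
E_15 = -13.6057 × 3² / 15²
E_15 = -13.6057 × 9 / 225
E_15 = -122.4513 / 225
E_15 = -0.5442 eV

The energy is 9 times more negative than hydrogen at the same n due to the stronger nuclear charge.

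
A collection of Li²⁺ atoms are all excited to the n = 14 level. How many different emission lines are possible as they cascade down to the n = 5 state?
45

The electron can occupy levels n = 5, 6, ..., 14 during de-excitation — that is m = 14 - 5 + 1 = 10 distinct levels.

The number of distinct spectral lines equals the number of ways to choose 2 of these m levels (each pair gives one possible emission transition):

Number of lines = m(m-1)/2 = 10×9/2 = 45

These correspond to all possible transitions between the 10 levels:
14 → 13, 14 → 12, 14 → 11, 14 → 10, 14 → 9, 14 → 8, 14 → 7, 14 → 6...

Each transition produces a photon with a unique energy (and thus wavelength). This count does not depend on Z.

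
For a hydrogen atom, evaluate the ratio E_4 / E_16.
16.0000

Using E_n = -13.6057 Z² / n² eV with Z = 1:

E_4 = -13.6057 / 4² = -13.6057 / 16 = -0.8503562500 eV
E_16 = -13.6057 / 16² = -13.6057 / 256 = -0.0531472656 eV

The ratio is:
E_4/E_16 = (-0.8503562500) / (-0.0531472656)
E_4/E_16 = (-13.6057/16) / (-13.6057/256)
E_4/E_16 = 256/16
E_4/E_16 = 16.0000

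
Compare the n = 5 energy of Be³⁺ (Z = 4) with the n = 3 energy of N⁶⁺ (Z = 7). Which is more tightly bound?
N⁶⁺ at n = 3 (E = -74.0755 eV)

Using E_n = -13.6057 Z² / n² eV:

Be³⁺ (Z = 4) at n = 5:
E = -13.6057 × 4² / 5² = -13.6057 × 16 / 25 = -8.7076480 eV

N⁶⁺ (Z = 7) at n = 3:
E = -13.6057 × 7² / 3² = -13.6057 × 49 / 9 = -74.0754778 eV

Since -74.0754778 eV < -8.7076480 eV,
N⁶⁺ at n = 3 is more tightly bound (requires more energy to ionize).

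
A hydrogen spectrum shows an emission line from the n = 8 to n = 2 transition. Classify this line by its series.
Balmer series

The spectral series in hydrogen are named based on the final (lower) energy level:
- Lyman series: n_final = 1 (ultraviolet)
- Balmer series: n_final = 2 (visible/near-UV)
- Paschen series: n_final = 3 (infrared)
- Brackett series: n_final = 4 (infrared)
- Pfund series: n_final = 5 (far infrared)

Since this transition ends at n = 2, it belongs to the Balmer series.

For reference, this 8 → 2 line has photon energy
ΔE = 13.6057 eV × (1/2² - 1/8²) = 3.188835938 eV,
corresponding to wavelength λ = hc/ΔE = 1239.84 eV·nm / 3.188835938 eV = 388.80646 nm in the visible/near-UV region.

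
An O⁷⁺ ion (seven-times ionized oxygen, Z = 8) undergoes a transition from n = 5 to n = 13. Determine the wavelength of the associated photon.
41.77621 nm

First, find the transition energy using E_n = -13.6057 Z² / n² eV:
E_5 = -13.6057 × 8² / 5² = -34.8305920 eV
E_13 = -13.6057 × 8² / 13² = -5.1524544 eV

Photon energy: |ΔE| = |E_13 - E_5| = 29.6781376 eV

Convert to wavelength using E = hc/λ with hc = 1239.84 eV·nm:
λ = hc/E = 1239.84 eV·nm / 29.6781376 eV
λ = 41.77621 nm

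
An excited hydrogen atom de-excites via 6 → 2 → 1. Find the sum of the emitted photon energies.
13.228 eV

The energy levels of hydrogen are E_n = -13.6057 / n² eV.

First transition (6 → 2):
ΔE₁ = |E_2 - E_6|
ΔE₁ = |-3.401425000 - (-0.377936111)| = 3.023489 eV

Second transition (2 → 1):
ΔE₂ = |E_1 - E_2|
ΔE₂ = |-13.605700000 - (-3.401425000)| = 10.204275 eV

Total energy released:
E_total = ΔE₁ + ΔE₂ = 3.023489 + 10.204275 = 13.228 eV

Note: This equals the direct transition 6 → 1: 13.228 eV ✓
Energy is conserved regardless of the path taken.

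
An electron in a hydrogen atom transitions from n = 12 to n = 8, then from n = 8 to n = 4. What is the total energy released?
0.756 eV

The energy levels of hydrogen are E_n = -13.6057 / n² eV.

First transition (12 → 8):
ΔE₁ = |E_8 - E_12|
ΔE₁ = |-0.212589063 - (-0.094484028)| = 0.118105 eV

Second transition (8 → 4):
ΔE₂ = |E_4 - E_8|
ΔE₂ = |-0.850356250 - (-0.212589063)| = 0.637767 eV

Total energy released:
E_total = ΔE₁ + ΔE₂ = 0.118105 + 0.637767 = 0.756 eV

Note: This equals the direct transition 12 → 4: 0.756 eV ✓
Energy is conserved regardless of the path taken.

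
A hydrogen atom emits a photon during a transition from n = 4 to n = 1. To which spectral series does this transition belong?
Lyman series

The spectral series in hydrogen are named based on the final (lower) energy level:
- Lyman series: n_final = 1 (ultraviolet)
- Balmer series: n_final = 2 (visible/near-UV)
- Paschen series: n_final = 3 (infrared)
- Brackett series: n_final = 4 (infrared)
- Pfund series: n_final = 5 (far infrared)

Since this transition ends at n = 1, it belongs to the Lyman series.

For reference, this 4 → 1 line has photon energy
ΔE = 13.6057 eV × (1/1² - 1/4²) = 12.75534 eV,
corresponding to wavelength λ = hc/ΔE = 1239.84 eV·nm / 12.75534 eV = 97.202 nm in the ultraviolet region.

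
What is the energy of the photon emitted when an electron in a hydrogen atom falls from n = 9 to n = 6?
0.2100 eV

The energy levels are E_n = -13.6057 eV / n².

Energy at n = 9: E_9 = -13.6057 / 9² = -0.1679716 eV
Energy at n = 6: E_6 = -13.6057 / 6² = -0.3779361 eV

For emission (electron falling to lower state), the photon energy is:
E_photon = E_9 - E_6 = |-0.1679716 - (-0.3779361)|
E_photon = 0.2100 eV

This energy is carried away by the emitted photon.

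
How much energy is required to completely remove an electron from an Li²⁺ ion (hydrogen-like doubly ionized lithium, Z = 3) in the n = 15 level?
0.5442 eV

The ionization energy is the energy needed to remove the electron completely (n → ∞).

For a hydrogen-like ion with Z = 3, E_n = -13.6057 Z² / n² eV.

At n = 15: E_15 = -13.6057 × 3² / 15² = -0.5442280 eV
At n = ∞: E_∞ = 0 eV

Ionization energy = E_∞ - E_15 = 0 - (-0.5442280) = 0.5442280 eV
Ionization energy ≈ 0.5442 eV

This is also called the binding energy of the electron in state n = 15.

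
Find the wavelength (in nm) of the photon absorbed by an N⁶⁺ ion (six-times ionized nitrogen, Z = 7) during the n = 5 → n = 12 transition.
56.260581 nm

First, find the transition energy using E_n = -13.6057 Z² / n² eV:
E_5 = -13.6057 × 7² / 5² = -26.66717200 eV
E_12 = -13.6057 × 7² / 12² = -4.62971736 eV

Photon energy: |ΔE| = |E_12 - E_5| = 22.03745464 eV

Convert to wavelength using E = hc/λ with hc = 1239.84 eV·nm:
λ = hc/E = 1239.84 eV·nm / 22.03745464 eV
λ = 56.260581 nm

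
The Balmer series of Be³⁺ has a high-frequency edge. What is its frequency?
1.32e+16 Hz

The series limit corresponds to the transition from n = ∞ to n = 2.
This is the highest energy (shortest wavelength) transition in the Balmer series.

E_∞ = 0 eV
E_2 = -13.6057 × 4² / 2² = -54.4228000 eV

Energy at series limit:
ΔE = E_∞ - E_2 = 0 - (-54.4228000) = 54.4228000 eV
E = 54.4228000 eV × (1.602177 × 10⁻¹⁹ J/eV) = 8.7195e-18 J
f = E/h = 8.7195e-18 J / (6.62607 × 10⁻³⁴ J·s) = 1.32e+16 Hz

This energy equals the ionization energy from the n = 2 state of Be³⁺.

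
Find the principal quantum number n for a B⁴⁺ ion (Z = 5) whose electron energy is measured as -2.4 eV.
n = 12

The exact energy levels follow E_n = -13.6057 Z² / n² eV with Z = 5.

The measured value (-2.4 eV) is reported to only 2 significant figures, so we must test candidate n values and see which one matches to that precision.

Candidate energies:
  n = 10:  E = -13.6057 × 5² / 10² = -3.40143 eV
  n = 11:  E = -13.6057 × 5² / 11² = -2.81110 eV
  n = 12:  E = -13.6057 × 5² / 12² = -2.36210 eV  ← matches
  n = 13:  E = -13.6057 × 5² / 13² = -2.01268 eV
  n = 14:  E = -13.6057 × 5² / 14² = -1.73542 eV

Checking against the measurement of -2.4 eV (2 sig figs), only n = 12 agrees:
E_12 = -2.36210 eV, which rounds to -2.4 eV ✓

Therefore n = 12.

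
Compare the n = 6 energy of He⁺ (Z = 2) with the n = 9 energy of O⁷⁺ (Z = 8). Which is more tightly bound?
O⁷⁺ at n = 9 (E = -10.7502 eV)

Using E_n = -13.6057 Z² / n² eV:

He⁺ (Z = 2) at n = 6:
E = -13.6057 × 2² / 6² = -13.6057 × 4 / 36 = -1.5117444 eV

O⁷⁺ (Z = 8) at n = 9:
E = -13.6057 × 8² / 9² = -13.6057 × 64 / 81 = -10.7501827 eV

Since -10.7501827 eV < -1.5117444 eV,
O⁷⁺ at n = 9 is more tightly bound (requires more energy to ionize).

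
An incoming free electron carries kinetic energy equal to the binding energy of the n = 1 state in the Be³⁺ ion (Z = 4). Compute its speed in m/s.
8.7508e+06 m/s (or 2.91894% of c)

The binding energy at n = 1 for Be³⁺ is:
E_1 = -13.6057 × 4²/1² = -217.6912000 eV
|E_1| = 217.6912000 eV

Convert to Joules:
KE = 217.6912000 eV × (1.602177 × 10⁻¹⁹ J/eV) = 3.487798e-17 J

Using KE = ½mv²:
v = √(2·KE/m_e)
v = √(2 × 3.487798e-17 J / 9.10938 × 10⁻³¹ kg)
v = 8.7508e+06 m/s

This is approximately 2.91894% the speed of light.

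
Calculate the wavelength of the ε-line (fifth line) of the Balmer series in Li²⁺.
44.100732 nm

The lines of a series are numbered from the longest wavelength (smallest ΔE) outward; the fifth line is the transition from n = n_f + 5 to n_f.
The Balmer series has all transitions ending at n_f = 2.

For Li²⁺ (Z = 3), the fifth line (ε-line) is the jump from n = 7 to n = 2:
E_7 = -13.6057 × 3² / 7² = -2.49900612 eV
E_2 = -13.6057 × 3² / 2² = -30.61282500 eV
ΔE = E_7 - E_2 = 28.11381888 eV

λ = hc/E = 1239.84 eV·nm / 28.11381888 eV
λ = 44.100732 nm

This is the ε-line of the Balmer series in Li²⁺.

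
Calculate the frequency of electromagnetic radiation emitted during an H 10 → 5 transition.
9.8695e+13 Hz

First, find the transition energy:
E_10 = -13.6057 / 10² = -0.13605700 eV
E_5 = -13.6057 / 5² = -0.54422800 eV
|ΔE| = |E_5 - E_10| = 0.40817100 eV

Convert to Joules: E = 0.40817100 eV × (1.602177 × 10⁻¹⁹ J/eV) = 6.539622e-20 J

Using E = hf:
f = E/h = 6.539622e-20 J / (6.62607 × 10⁻³⁴ J·s)
f = 9.8695e+13 Hz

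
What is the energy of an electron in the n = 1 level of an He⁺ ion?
-54.423 eV

For hydrogen-like ions, the energy levels scale with Z²:
E_n = -13.6057 Z² / n² eV

For He⁺ (Z = 2) at n = 1:
E_1 = -13.6057 × 2² / 1²
E_1 = -13.6057 × 4 / 1
E_1 = -54.4228 / 1
E_1 = -54.423 eV

The energy is 4 times more negative than hydrogen at the same n due to the stronger nuclear charge.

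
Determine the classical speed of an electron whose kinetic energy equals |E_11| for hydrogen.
1.9888e+05 m/s (or 0.0663% of c)

The binding energy at n = 11 for hydrogen is:
E_11 = -13.6057/11² = -0.11244380 eV
|E_11| = 0.11244380 eV

Convert to Joules:
KE = 0.11244380 eV × (1.602177 × 10⁻¹⁹ J/eV) = 1.801549e-20 J

Using KE = ½mv²:
v = √(2·KE/m_e)
v = √(2 × 1.801549e-20 J / 9.10938 × 10⁻³¹ kg)
v = 1.9888e+05 m/s

This is approximately 0.0663% the speed of light.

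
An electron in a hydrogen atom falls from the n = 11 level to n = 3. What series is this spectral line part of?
Paschen series

The spectral series in hydrogen are named based on the final (lower) energy level:
- Lyman series: n_final = 1 (ultraviolet)
- Balmer series: n_final = 2 (visible/near-UV)
- Paschen series: n_final = 3 (infrared)
- Brackett series: n_final = 4 (infrared)
- Pfund series: n_final = 5 (far infrared)

Since this transition ends at n = 3, it belongs to the Paschen series.

For reference, this 11 → 3 line has photon energy
ΔE = 13.6057 eV × (1/3² - 1/11²) = 1.399301 eV,
corresponding to wavelength λ = hc/ΔE = 1239.84 eV·nm / 1.399301 eV = 886.04 nm in the infrared region.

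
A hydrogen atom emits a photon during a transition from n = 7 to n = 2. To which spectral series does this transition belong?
Balmer series

The spectral series in hydrogen are named based on the final (lower) energy level:
- Lyman series: n_final = 1 (ultraviolet)
- Balmer series: n_final = 2 (visible/near-UV)
- Paschen series: n_final = 3 (infrared)
- Brackett series: n_final = 4 (infrared)
- Pfund series: n_final = 5 (far infrared)

Since this transition ends at n = 2, it belongs to the Balmer series.

For reference, this 7 → 2 line has photon energy
ΔE = 13.6057 eV × (1/2² - 1/7²) = 3.123757653 eV,
corresponding to wavelength λ = hc/ΔE = 1239.84 eV·nm / 3.123757653 eV = 396.90659 nm in the visible/near-UV region.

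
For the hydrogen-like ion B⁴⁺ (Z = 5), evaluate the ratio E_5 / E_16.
10.24

Using E_n = -13.6057 Z² / n² eV with Z = 5:

E_5 = -13.6057 × 5² / 5² = -340.1425 / 25 = -13.60570000 eV
E_16 = -13.6057 × 5² / 16² = -340.1425 / 256 = -1.32868164 eV

The ratio is:
E_5/E_16 = (-13.60570000) / (-1.32868164)
E_5/E_16 = (-340.1425/25) / (-340.1425/256)
E_5/E_16 = 256/25
E_5/E_16 = 10.24
(Note: the Z² factors cancel in the ratio.)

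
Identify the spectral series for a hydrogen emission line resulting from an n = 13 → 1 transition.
Lyman series

The spectral series in hydrogen are named based on the final (lower) energy level:
- Lyman series: n_final = 1 (ultraviolet)
- Balmer series: n_final = 2 (visible/near-UV)
- Paschen series: n_final = 3 (infrared)
- Brackett series: n_final = 4 (infrared)
- Pfund series: n_final = 5 (far infrared)

Since this transition ends at n = 1, it belongs to the Lyman series.

For reference, this 13 → 1 line has photon energy
ΔE = 13.6057 eV × (1/1² - 1/13²) = 13.52519290 eV,
corresponding to wavelength λ = hc/ΔE = 1239.84 eV·nm / 13.52519290 eV = 91.668933 nm in the ultraviolet region.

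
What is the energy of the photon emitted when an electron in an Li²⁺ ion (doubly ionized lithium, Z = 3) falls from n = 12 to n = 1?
121.6009 eV

The energy levels are E_n = -13.6057 Z² eV / n².

Energy at n = 12: E_12 = -13.6057 × 3² / 12² = -0.8503563 eV
Energy at n = 1: E_1 = -13.6057 × 3² / 1² = -122.4513000 eV

For emission (electron falling to lower state), the photon energy is:
E_photon = E_12 - E_1 = |-0.8503563 - (-122.4513000)|
E_photon = 121.6009 eV

This energy is carried away by the emitted photon.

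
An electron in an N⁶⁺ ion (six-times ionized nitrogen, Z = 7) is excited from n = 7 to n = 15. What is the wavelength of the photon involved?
116.497 nm

First, find the transition energy using E_n = -13.6057 Z² / n² eV:
E_7 = -13.6057 × 7² / 7² = -13.605700 eV
E_15 = -13.6057 × 7² / 15² = -2.963019 eV

Photon energy: |ΔE| = |E_15 - E_7| = 10.642681 eV

Convert to wavelength using E = hc/λ with hc = 1239.84 eV·nm:
λ = hc/E = 1239.84 eV·nm / 10.642681 eV
λ = 116.497 nm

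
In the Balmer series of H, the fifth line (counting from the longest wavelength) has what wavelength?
396.907 nm

The lines of a series are numbered from the longest wavelength (smallest ΔE) outward; the fifth line is the transition from n = n_f + 5 to n_f.
The Balmer series has all transitions ending at n_f = 2.

For H, the fifth line (ε-line) is the jump from n = 7 to n = 2:
E_7 = -13.6057 / 7² = -0.2776673 eV
E_2 = -13.6057 / 2² = -3.4014250 eV
ΔE = E_7 - E_2 = 3.1237577 eV

λ = hc/E = 1239.84 eV·nm / 3.1237577 eV
λ = 396.907 nm

This is the ε-line of the Balmer series in H.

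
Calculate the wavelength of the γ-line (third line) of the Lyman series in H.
97.20 nm

The lines of a series are numbered from the longest wavelength (smallest ΔE) outward; the third line is the transition from n = n_f + 3 to n_f.
The Lyman series has all transitions ending at n_f = 1.

For H, the third line (γ-line) is the jump from n = 4 to n = 1:
E_4 = -13.6057 / 4² = -0.8504 eV
E_1 = -13.6057 / 1² = -13.6057 eV
ΔE = E_4 - E_1 = 12.7553 eV

λ = hc/E = 1239.84 eV·nm / 12.7553 eV
λ = 97.20 nm

This is the γ-line of the Lyman series in H.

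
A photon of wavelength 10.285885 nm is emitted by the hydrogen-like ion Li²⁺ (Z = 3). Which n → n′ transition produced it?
n = 8 → n = 1

First, find the photon energy from the wavelength (hc = 1239.84 eV·nm):
E = hc/λ = 1239.84 eV·nm / 10.285885 nm = 120.53800 eV

The energy levels of Li²⁺ satisfy E_n = -13.6057 × 3² / n² eV, so an emission n_i → n_f releases
ΔE = 13.6057 × 3² × (1/n_f² − 1/n_i²) eV.

Setting ΔE equal to the photon energy:
1/n_f² − 1/n_i² = 120.53800 / (13.6057 × 3²) = 0.98437501

Since 1/n_i² must be positive, we need 1/n_f² > 0.98437501, i.e. n_f ≤ 1. For each allowed n_f, solve n_i = (1/n_f² − 0.98437501)^(−1/2) and check whether it is a whole number:
  n_f = 1: 1/n_i² = 1.00000000 − 0.98437501 = 0.01562499 → n_i = 8.000  → integer, n_i = 8 ✓

Only n_f = 1 gives an integer upper level, n_i = 8.

The transition is from n = 8 to n = 1 (emission).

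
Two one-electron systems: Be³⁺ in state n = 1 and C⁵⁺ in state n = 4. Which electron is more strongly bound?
Be³⁺ at n = 1 (E = -217.691200 eV)

Using E_n = -13.6057 Z² / n² eV:

Be³⁺ (Z = 4) at n = 1:
E = -13.6057 × 4² / 1² = -13.6057 × 16 / 1 = -217.691200000 eV

C⁵⁺ (Z = 6) at n = 4:
E = -13.6057 × 6² / 4² = -13.6057 × 36 / 16 = -30.612825000 eV

Since -217.691200000 eV < -30.612825000 eV,
Be³⁺ at n = 1 is more tightly bound (requires more energy to ionize).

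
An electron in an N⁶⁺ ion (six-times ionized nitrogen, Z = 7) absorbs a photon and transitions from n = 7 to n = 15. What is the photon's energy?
10.642681 eV

The energy levels of a hydrogen-like atom are E_n = -13.6057 Z² eV / n².

Energy at n = 7: E_7 = -13.6057 × 7² / 7² = -13.605700000 eV
Energy at n = 15: E_15 = -13.6057 × 7² / 15² = -2.963019111 eV

The excitation energy is the difference:
ΔE = E_15 - E_7
ΔE = -2.963019111 - (-13.605700000)
ΔE = 10.642681 eV

Since this is positive, energy must be absorbed (photon absorption).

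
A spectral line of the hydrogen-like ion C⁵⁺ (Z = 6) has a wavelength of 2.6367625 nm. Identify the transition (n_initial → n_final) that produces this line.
n = 5 → n = 1

First, find the photon energy from the wavelength (hc = 1239.84 eV·nm):
E = hc/λ = 1239.84 eV·nm / 2.6367625 nm = 470.21300 eV

The energy levels of C⁵⁺ satisfy E_n = -13.6057 × 6² / n² eV, so an emission n_i → n_f releases
ΔE = 13.6057 × 6² × (1/n_f² − 1/n_i²) eV.

Setting ΔE equal to the photon energy:
1/n_f² − 1/n_i² = 470.21300 / (13.6057 × 6²) = 0.96000002

Since 1/n_i² must be positive, we need 1/n_f² > 0.96000002, i.e. n_f ≤ 1. For each allowed n_f, solve n_i = (1/n_f² − 0.96000002)^(−1/2) and check whether it is a whole number:
  n_f = 1: 1/n_i² = 1.00000000 − 0.96000002 = 0.03999998 → n_i = 5.000  → integer, n_i = 5 ✓

Only n_f = 1 gives an integer upper level, n_i = 5.

The transition is from n = 5 to n = 1 (emission).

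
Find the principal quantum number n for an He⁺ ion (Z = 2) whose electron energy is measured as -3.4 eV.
n = 4

The exact energy levels follow E_n = -13.6057 Z² / n² eV with Z = 2.

The measured value (-3.4 eV) is reported to only 2 significant figures, so we must test candidate n values and see which one matches to that precision.

Candidate energies:
  n = 2:  E = -13.6057 × 2² / 2² = -13.60570 eV
  n = 3:  E = -13.6057 × 2² / 3² = -6.04698 eV
  n = 4:  E = -13.6057 × 2² / 4² = -3.40143 eV  ← matches
  n = 5:  E = -13.6057 × 2² / 5² = -2.17691 eV
  n = 6:  E = -13.6057 × 2² / 6² = -1.51174 eV

Checking against the measurement of -3.4 eV (2 sig figs), only n = 4 agrees:
E_4 = -3.40143 eV, which rounds to -3.4 eV ✓

Therefore n = 4.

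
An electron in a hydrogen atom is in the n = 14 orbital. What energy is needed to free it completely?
0.06942 eV

The ionization energy is the energy needed to remove the electron completely (n → ∞).

For hydrogen, E_n = -13.6057 eV / n².

At n = 14: E_14 = -13.6057 / 14² = -0.06941684 eV
At n = ∞: E_∞ = 0 eV

Ionization energy = E_∞ - E_14 = 0 - (-0.06941684) = 0.06941684 eV
Ionization energy ≈ 0.06942 eV

This is also called the binding energy of the electron in state n = 14.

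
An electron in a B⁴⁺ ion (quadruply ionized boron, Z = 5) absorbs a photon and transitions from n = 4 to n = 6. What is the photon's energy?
11.81050 eV

The energy levels of a hydrogen-like atom are E_n = -13.6057 Z² eV / n².

Energy at n = 4: E_4 = -13.6057 × 5² / 4² = -21.25890625 eV
Energy at n = 6: E_6 = -13.6057 × 5² / 6² = -9.44840278 eV

The excitation energy is the difference:
ΔE = E_6 - E_4
ΔE = -9.44840278 - (-21.25890625)
ΔE = 11.81050 eV

Since this is positive, energy must be absorbed (photon absorption).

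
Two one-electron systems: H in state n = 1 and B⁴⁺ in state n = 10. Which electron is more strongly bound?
H at n = 1 (E = -13.605700 eV)

Using E_n = -13.6057 Z² / n² eV:

H (Z = 1) at n = 1:
E = -13.6057 × 1² / 1² = -13.6057 × 1 / 1 = -13.605700000 eV

B⁴⁺ (Z = 5) at n = 10:
E = -13.6057 × 5² / 10² = -13.6057 × 25 / 100 = -3.401425000 eV

Since -13.605700000 eV < -3.401425000 eV,
H at n = 1 is more tightly bound (requires more energy to ionize).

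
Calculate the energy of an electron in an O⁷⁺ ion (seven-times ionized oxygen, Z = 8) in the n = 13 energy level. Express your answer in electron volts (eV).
-5.15 eV

The energy levels of a hydrogen-like atom are given by:
E_n = -13.6057 Z² / n² eV  (with Z = 8 for O⁷⁺)

For n = 13:
E_13 = -13.6057 × 8² / 13²
E_13 = -13.6057 × 64 / 169
E_13 = -5.15 eV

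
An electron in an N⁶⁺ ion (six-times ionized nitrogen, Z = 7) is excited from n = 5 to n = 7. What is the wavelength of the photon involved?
94.9235 nm

First, find the transition energy using E_n = -13.6057 Z² / n² eV:
E_5 = -13.6057 × 7² / 5² = -26.667172 eV
E_7 = -13.6057 × 7² / 7² = -13.605700 eV

Photon energy: |ΔE| = |E_7 - E_5| = 13.061472 eV

Convert to wavelength using E = hc/λ with hc = 1239.84 eV·nm:
λ = hc/E = 1239.84 eV·nm / 13.061472 eV
λ = 94.9235 nm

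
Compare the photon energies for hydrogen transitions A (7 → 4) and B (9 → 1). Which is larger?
9 → 1

Calculate the energy for each transition:

Transition 7 → 4:
ΔE₁ = |E_4 - E_7| = |-13.6057/4² - (-13.6057/7²)|
ΔE₁ = |-0.850356250000 - (-0.277667346939)| = 0.572688903 eV

Transition 9 → 1:
ΔE₂ = |E_1 - E_9| = |-13.6057/1² - (-13.6057/9²)|
ΔE₂ = |-13.605700000000 - (-0.167971604938)| = 13.437728395 eV

Since 13.437728395 eV > 0.572688903 eV, the transition 9 → 1 emits the more energetic photon.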